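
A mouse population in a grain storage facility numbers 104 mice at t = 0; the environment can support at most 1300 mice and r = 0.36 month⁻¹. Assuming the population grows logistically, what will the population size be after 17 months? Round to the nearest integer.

A = (K − N₀)/N₀ = (1300 − 104)/104 = 11.5.
N(t) = K/(1 + A·e^(−rt)) = 1300/(1 + 11.5×e^(−0.36×17)).
e^(−6.12) = 0.0021985; denominator = 1 + 11.5×0.0021985 = 1.0253.
N = 1300/1.0253 = 1267.94.

1268 mice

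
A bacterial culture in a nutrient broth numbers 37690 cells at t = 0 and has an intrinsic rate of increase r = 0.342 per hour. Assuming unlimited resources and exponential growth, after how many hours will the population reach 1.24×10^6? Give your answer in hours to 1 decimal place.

10.2 hours

Set N₀·e^(rt) = 1.24×10^6: e^(0.342·t) = 1.24×10^6/37690 = 32.9.
0.342·t = ln(32.9) = 3.4935, so t = 3.4935/0.342 = 10.215.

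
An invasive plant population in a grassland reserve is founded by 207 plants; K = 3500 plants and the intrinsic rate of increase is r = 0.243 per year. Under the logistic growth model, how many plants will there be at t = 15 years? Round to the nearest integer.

A = (K − N₀)/N₀ = (3500 − 207)/207 = 15.908.
N(t) = K/(1 + A·e^(−rt)) = 3500/(1 + 15.908×e^(−0.243×15)).
e^(−3.645) = 0.026121; denominator = 1 + 15.908×0.026121 = 1.4155.
N = 3500/1.4155 = 2472.55.

2473 plants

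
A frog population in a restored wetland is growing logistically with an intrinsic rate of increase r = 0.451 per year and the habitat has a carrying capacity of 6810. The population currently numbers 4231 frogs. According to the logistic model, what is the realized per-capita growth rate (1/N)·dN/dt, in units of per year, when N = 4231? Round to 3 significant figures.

0.171 per year

(1/N)·dN/dt = r(1 − N/K) = 0.451 × (1 − 4231/6810).
= 0.451 × 0.37871 = 0.1708.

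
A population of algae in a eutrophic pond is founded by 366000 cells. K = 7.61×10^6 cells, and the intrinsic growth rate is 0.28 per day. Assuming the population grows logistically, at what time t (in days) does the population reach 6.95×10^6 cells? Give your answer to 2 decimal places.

A = (K − N₀)/N₀ = (7.61×10^6 − 366000)/366000 = 19.792.
Solve 7.61×10^6/(1 + 19.792·e^(−0.28t)) = 6.95×10^6: 1 + 19.792·e^(−0.28t) = 1.095, so e^(−0.28t) = 0.00479802.
−0.28·t = ln(0.00479802) = -5.3396, so t = 5.3396/0.28 = 19.07.

19.07 days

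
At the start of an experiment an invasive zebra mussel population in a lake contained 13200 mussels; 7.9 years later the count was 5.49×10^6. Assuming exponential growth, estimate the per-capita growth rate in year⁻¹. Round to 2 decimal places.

0.76 per year

From N(t) = N₀·e^(rt): e^(r·7.9) = 5.49×10^6/13200 = 415.91.
r·7.9 = ln(415.91) = 6.0305, so r = 6.0305/7.9 = 0.76335.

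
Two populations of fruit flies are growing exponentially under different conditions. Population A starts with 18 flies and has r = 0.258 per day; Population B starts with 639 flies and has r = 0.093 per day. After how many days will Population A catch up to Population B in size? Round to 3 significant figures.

Set 18·e^(0.258t) = 639·e^(0.093t).
e^((0.258 − 0.093)t) = 639/18 → e^(0.165·t) = 35.5.
0.165·t = ln(35.5) = 3.5695, so t = 3.5695/0.165 = 21.634.

21.6 days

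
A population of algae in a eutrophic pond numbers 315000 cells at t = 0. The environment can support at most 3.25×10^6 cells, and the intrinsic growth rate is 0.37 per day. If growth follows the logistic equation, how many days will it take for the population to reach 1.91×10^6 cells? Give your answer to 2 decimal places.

6.99 days

A = (K − N₀)/N₀ = (3.25×10^6 − 315000)/315000 = 9.3175.
Solve 3.25×10^6/(1 + 9.3175·e^(−0.37t)) = 1.91×10^6: 1 + 9.3175·e^(−0.37t) = 1.7016, so e^(−0.37t) = 0.0752963.
−0.37·t = ln(0.0752963) = -2.5863, so t = 2.5863/0.37 = 6.9901.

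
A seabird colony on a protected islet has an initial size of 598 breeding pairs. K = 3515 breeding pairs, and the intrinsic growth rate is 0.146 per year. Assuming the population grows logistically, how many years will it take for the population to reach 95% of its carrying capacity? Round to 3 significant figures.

A = (K − N₀)/N₀ = (3515 − 598)/598 = 4.8779.
Solve 3515/(1 + 4.8779·e^(−0.146t)) = 3339.25: 1 + 4.8779·e^(−0.146t) = 1.0526, so e^(−0.146t) = 0.0107897.
−0.146·t = ln(0.0107897) = -4.5292, so t = 4.5292/0.146 = 31.022.

31.0 years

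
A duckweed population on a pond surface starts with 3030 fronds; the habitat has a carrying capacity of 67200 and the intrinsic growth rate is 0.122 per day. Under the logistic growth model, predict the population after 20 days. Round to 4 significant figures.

A = (K − N₀)/N₀ = (67200 − 3030)/3030 = 21.178.
N(t) = K/(1 + A·e^(−rt)) = 67200/(1 + 21.178×e^(−0.122×20)).
e^(−2.44) = 0.087161; denominator = 1 + 21.178×0.087161 = 2.8459.
N = 67200/2.8459 = 23612.8.

23610 fronds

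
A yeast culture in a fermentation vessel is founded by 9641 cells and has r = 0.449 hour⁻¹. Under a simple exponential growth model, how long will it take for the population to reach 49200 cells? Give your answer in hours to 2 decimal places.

Set N₀·e^(rt) = 49200: e^(0.449·t) = 49200/9641 = 5.1032.
0.449·t = ln(5.1032) = 1.6299, so t = 1.6299/0.449 = 3.63.

3.63 hours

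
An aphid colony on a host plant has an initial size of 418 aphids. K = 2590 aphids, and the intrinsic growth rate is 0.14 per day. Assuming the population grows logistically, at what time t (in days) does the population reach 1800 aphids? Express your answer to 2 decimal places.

17.65 days

A = (K − N₀)/N₀ = (2590 − 418)/418 = 5.1962.
Solve 2590/(1 + 5.1962·e^(−0.14t)) = 1800: 1 + 5.1962·e^(−0.14t) = 1.4389, so e^(−0.14t) = 0.0844639.
−0.14·t = ln(0.0844639) = -2.4714, so t = 2.4714/0.14 = 17.653.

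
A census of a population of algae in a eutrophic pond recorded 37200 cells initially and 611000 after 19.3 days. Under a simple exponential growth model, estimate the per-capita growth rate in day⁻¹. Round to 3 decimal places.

0.145 per day

From N(t) = N₀·e^(rt): e^(r·19.3) = 611000/37200 = 16.425.
r·19.3 = ln(16.425) = 2.7988, so r = 2.7988/19.3 = 0.14501.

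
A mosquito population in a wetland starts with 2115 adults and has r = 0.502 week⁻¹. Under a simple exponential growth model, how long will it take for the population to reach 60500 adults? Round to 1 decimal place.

6.7 weeks

Set N₀·e^(rt) = 60500: e^(0.502·t) = 60500/2115 = 28.605.
0.502·t = ln(28.605) = 3.3536, so t = 3.3536/0.502 = 6.6805.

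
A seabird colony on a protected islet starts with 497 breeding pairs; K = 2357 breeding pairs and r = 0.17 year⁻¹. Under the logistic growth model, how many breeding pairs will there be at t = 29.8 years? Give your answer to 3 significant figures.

A = (K − N₀)/N₀ = (2357 − 497)/497 = 3.7425.
N(t) = K/(1 + A·e^(−rt)) = 2357/(1 + 3.7425×e^(−0.17×29.8)).
e^(−5.066) = 0.0063076; denominator = 1 + 3.7425×0.0063076 = 1.0236.
N = 2357/1.0236 = 2302.64.

2300 breeding pairs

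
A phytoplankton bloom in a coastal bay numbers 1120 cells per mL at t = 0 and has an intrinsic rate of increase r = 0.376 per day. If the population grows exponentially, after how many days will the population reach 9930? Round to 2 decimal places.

Set N₀·e^(rt) = 9930: e^(0.376·t) = 9930/1120 = 8.8661.
0.376·t = ln(8.8661) = 2.1822, so t = 2.1822/0.376 = 5.8038.

5.80 days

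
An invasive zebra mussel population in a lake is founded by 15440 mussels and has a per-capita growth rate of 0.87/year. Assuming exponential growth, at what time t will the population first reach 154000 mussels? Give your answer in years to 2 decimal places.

Set N₀·e^(rt) = 154000: e^(0.87·t) = 154000/15440 = 9.9741.
0.87·t = ln(9.9741) = 2.3, so t = 2.3/0.87 = 2.6437.

2.64 years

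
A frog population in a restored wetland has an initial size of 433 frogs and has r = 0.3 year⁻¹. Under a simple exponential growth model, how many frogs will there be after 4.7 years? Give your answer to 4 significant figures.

N(t) = N₀·e^(rt) = 433 × e^(0.3×4.7) = 433 × e^1.41.
e^1.41 ≈ 4.096, so N ≈ 433 × 4.096 = 1773.55.

1774 frogs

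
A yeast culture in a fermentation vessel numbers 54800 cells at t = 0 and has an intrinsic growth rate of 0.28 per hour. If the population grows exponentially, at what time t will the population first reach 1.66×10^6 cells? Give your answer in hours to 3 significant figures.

Set N₀·e^(rt) = 1.66×10^6: e^(0.28·t) = 1.66×10^6/54800 = 30.292.
0.28·t = ln(30.292) = 3.4109, so t = 3.4109/0.28 = 12.182.

12.2 hours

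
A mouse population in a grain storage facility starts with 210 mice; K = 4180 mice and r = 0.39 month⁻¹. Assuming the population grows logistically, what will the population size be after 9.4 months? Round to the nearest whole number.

A = (K − N₀)/N₀ = (4180 − 210)/210 = 18.905.
N(t) = K/(1 + A·e^(−rt)) = 4180/(1 + 18.905×e^(−0.39×9.4)).
e^(−3.666) = 0.025579; denominator = 1 + 18.905×0.025579 = 1.4836.
N = 4180/1.4836 = 2817.55.

2818 mice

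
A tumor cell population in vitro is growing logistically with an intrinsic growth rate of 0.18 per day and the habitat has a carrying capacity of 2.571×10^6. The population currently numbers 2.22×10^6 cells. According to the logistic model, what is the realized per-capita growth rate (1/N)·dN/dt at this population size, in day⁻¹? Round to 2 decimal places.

(1/N)·dN/dt = r(1 − N/K) = 0.18 × (1 − 2.22×10^6/2.571×10^6).
= 0.18 × 0.13652 = 0.024574.

0.02 per day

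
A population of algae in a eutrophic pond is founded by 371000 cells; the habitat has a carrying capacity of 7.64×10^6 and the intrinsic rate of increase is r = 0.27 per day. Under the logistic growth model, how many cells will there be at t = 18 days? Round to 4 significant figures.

6633000 cells

A = (K − N₀)/N₀ = (7.64×10^6 − 371000)/371000 = 19.593.
N(t) = K/(1 + A·e^(−rt)) = 7.64×10^6/(1 + 19.593×e^(−0.27×18)).
e^(−4.86) = 0.0077505; denominator = 1 + 19.593×0.0077505 = 1.1519.
N = 7.64×10^6/1.1519 = 6.632778×10^6.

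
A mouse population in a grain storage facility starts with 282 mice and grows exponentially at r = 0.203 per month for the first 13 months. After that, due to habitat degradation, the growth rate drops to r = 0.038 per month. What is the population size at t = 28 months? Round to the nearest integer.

Phase 1: N(13) = 282·e^(0.203×13) = 282·e^2.639 = 3947.77.
Phase 2 runs for 28 − 13 = 15 months at r = 0.038.
N(28) = 3947.77·e^(0.038×15) = 3947.77·e^0.57 = 6980.72.

6981 mice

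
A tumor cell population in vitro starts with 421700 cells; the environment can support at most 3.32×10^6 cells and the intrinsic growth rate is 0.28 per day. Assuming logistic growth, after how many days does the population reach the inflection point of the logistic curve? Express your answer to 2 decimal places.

6.88 days

Logistic growth is fastest at N = K/2 = 1.66×10^6.
A = (K − N₀)/N₀ = 6.8729. Set K/(1 + A·e^(−rt)) = K/2 → A·e^(−rt) = 1.
e^(−0.28t) = 1/6.8729 = 0.145499, so t = ln(6.8729)/0.28 = 1.9276/0.28 = 6.8842.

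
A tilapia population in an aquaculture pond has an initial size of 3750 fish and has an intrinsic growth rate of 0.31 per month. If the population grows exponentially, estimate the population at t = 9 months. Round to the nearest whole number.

N(t) = N₀·e^(rt) = 3750 × e^(0.31×9) = 3750 × e^2.79.
e^2.79 ≈ 16.281, so N ≈ 3750 × 16.281 = 61053.8.

61054 fish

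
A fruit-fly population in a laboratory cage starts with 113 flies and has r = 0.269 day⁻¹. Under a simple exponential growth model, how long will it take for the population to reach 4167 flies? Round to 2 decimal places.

Set N₀·e^(rt) = 4167: e^(0.269·t) = 4167/113 = 36.876.
0.269·t = ln(36.876) = 3.6076, so t = 3.6076/0.269 = 13.411.

13.41 days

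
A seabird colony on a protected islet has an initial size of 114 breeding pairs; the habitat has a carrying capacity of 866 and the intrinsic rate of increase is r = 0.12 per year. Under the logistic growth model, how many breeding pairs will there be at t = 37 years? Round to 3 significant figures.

A = (K − N₀)/N₀ = (866 − 114)/114 = 6.5965.
N(t) = K/(1 + A·e^(−rt)) = 866/(1 + 6.5965×e^(−0.12×37)).
e^(−4.44) = 0.011796; denominator = 1 + 6.5965×0.011796 = 1.0778.
N = 866/1.0778 = 803.48.

803 breeding pairs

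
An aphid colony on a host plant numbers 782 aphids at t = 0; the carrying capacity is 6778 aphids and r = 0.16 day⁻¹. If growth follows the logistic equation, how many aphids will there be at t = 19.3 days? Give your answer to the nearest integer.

5022 aphids

A = (K − N₀)/N₀ = (6778 − 782)/782 = 7.6675.
N(t) = K/(1 + A·e^(−rt)) = 6778/(1 + 7.6675×e^(−0.16×19.3)).
e^(−3.088) = 0.045593; denominator = 1 + 7.6675×0.045593 = 1.3496.
N = 6778/1.3496 = 5022.28.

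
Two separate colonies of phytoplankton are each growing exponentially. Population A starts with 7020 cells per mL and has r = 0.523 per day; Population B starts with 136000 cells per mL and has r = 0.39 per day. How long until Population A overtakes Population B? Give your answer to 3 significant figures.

Set 7020·e^(0.523t) = 136000·e^(0.39t).
e^((0.523 − 0.39)t) = 136000/7020 → e^(0.133·t) = 19.373.
0.133·t = ln(19.373) = 2.9639, so t = 2.9639/0.133 = 22.285.

22.3 days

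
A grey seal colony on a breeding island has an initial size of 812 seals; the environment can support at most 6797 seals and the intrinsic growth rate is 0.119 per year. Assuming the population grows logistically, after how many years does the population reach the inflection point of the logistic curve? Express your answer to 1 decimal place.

Logistic growth is fastest at N = K/2 = 3398.5.
A = (K − N₀)/N₀ = 7.3707. Set K/(1 + A·e^(−rt)) = K/2 → A·e^(−rt) = 1.
e^(−0.119t) = 1/7.3707 = 0.135673, so t = ln(7.3707)/0.119 = 1.9975/0.119 = 16.786.

16.8 years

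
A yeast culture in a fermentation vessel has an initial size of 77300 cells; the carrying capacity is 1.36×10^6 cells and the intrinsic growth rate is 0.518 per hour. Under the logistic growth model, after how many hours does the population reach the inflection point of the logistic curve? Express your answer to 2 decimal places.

5.42 hours

Logistic growth is fastest at N = K/2 = 680000.
A = (K − N₀)/N₀ = 16.594. Set K/(1 + A·e^(−rt)) = K/2 → A·e^(−rt) = 1.
e^(−0.518t) = 1/16.594 = 0.0602635, so t = ln(16.594)/0.518 = 2.809/0.518 = 5.4228.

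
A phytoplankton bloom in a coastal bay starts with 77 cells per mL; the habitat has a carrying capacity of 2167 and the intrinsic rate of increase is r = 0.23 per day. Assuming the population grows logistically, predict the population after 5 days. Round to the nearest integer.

226 cells per mL

A = (K − N₀)/N₀ = (2167 − 77)/77 = 27.143.
N(t) = K/(1 + A·e^(−rt)) = 2167/(1 + 27.143×e^(−0.23×5)).
e^(−1.15) = 0.31664; denominator = 1 + 27.143×0.31664 = 9.5944.
N = 2167/9.5944 = 225.86.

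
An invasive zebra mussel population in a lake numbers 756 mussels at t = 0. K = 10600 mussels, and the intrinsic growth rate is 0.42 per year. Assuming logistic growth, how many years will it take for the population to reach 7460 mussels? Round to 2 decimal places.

A = (K − N₀)/N₀ = (10600 − 756)/756 = 13.021.
Solve 10600/(1 + 13.021·e^(−0.42t)) = 7460: 1 + 13.021·e^(−0.42t) = 1.4209, so e^(−0.42t) = 0.0323252.
−0.42·t = ln(0.0323252) = -3.4319, so t = 3.4319/0.42 = 8.1712.

8.17 years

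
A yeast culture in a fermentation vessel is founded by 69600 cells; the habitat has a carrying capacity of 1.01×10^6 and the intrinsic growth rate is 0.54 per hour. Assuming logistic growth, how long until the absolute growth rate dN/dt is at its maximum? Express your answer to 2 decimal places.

Logistic growth is fastest at N = K/2 = 505000.
A = (K − N₀)/N₀ = 13.511. Set K/(1 + A·e^(−rt)) = K/2 → A·e^(−rt) = 1.
e^(−0.54t) = 1/13.511 = 0.0740111, so t = ln(13.511)/0.54 = 2.6035/0.54 = 4.8214.

4.82 hours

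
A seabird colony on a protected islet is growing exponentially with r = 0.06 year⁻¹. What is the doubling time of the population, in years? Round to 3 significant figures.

11.6 years

Doubling time t_d = ln(2)/r = 0.6931/0.06 = 11.552.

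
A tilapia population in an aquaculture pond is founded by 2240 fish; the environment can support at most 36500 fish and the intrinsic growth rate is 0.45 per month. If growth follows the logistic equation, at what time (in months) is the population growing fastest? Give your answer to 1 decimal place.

Logistic growth is fastest at N = K/2 = 18250.
A = (K − N₀)/N₀ = 15.295. Set K/(1 + A·e^(−rt)) = K/2 → A·e^(−rt) = 1.
e^(−0.45t) = 1/15.295 = 0.0653824, so t = ln(15.295)/0.45 = 2.7275/0.45 = 6.0611.

6.1 months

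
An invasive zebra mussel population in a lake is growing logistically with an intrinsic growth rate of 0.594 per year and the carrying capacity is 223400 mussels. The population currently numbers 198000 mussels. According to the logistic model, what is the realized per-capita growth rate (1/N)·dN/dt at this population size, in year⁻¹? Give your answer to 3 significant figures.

0.0675 per year

(1/N)·dN/dt = r(1 − N/K) = 0.594 × (1 − 198000/223400).
= 0.594 × 0.1137 = 0.067536.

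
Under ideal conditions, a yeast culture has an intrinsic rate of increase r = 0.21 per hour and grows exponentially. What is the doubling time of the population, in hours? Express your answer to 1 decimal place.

3.3 hours

Doubling time t_d = ln(2)/r = 0.6931/0.21 = 3.3007.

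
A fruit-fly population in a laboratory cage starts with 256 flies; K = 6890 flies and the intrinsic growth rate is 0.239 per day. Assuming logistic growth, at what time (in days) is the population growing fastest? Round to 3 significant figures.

Logistic growth is fastest at N = K/2 = 3445.
A = (K − N₀)/N₀ = 25.914. Set K/(1 + A·e^(−rt)) = K/2 → A·e^(−rt) = 1.
e^(−0.239t) = 1/25.914 = 0.0385891, so t = ln(25.914)/0.239 = 3.2548/0.239 = 13.618.

13.6 days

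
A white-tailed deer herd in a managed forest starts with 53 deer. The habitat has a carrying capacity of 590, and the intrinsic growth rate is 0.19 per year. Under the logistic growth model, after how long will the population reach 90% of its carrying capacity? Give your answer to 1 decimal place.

A = (K − N₀)/N₀ = (590 − 53)/53 = 10.132.
Solve 590/(1 + 10.132·e^(−0.19t)) = 531: 1 + 10.132·e^(−0.19t) = 1.1111, so e^(−0.19t) = 0.0109663.
−0.19·t = ln(0.0109663) = -4.5129, so t = 4.5129/0.19 = 23.752.

23.8 years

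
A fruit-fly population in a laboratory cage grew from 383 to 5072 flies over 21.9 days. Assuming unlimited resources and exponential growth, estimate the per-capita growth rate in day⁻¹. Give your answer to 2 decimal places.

0.12 per day

From N(t) = N₀·e^(rt): e^(r·21.9) = 5072/383 = 13.243.
r·21.9 = ln(13.243) = 2.5835, so r = 2.5835/21.9 = 0.11797.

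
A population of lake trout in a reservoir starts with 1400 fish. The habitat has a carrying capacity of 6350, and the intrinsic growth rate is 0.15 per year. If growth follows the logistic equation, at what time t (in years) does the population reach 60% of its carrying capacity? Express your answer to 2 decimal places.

11.12 years

A = (K − N₀)/N₀ = (6350 − 1400)/1400 = 3.5357.
Solve 6350/(1 + 3.5357·e^(−0.15t)) = 3810: 1 + 3.5357·e^(−0.15t) = 1.6667, so e^(−0.15t) = 0.188552.
−0.15·t = ln(0.188552) = -1.6684, so t = 1.6684/0.15 = 11.123.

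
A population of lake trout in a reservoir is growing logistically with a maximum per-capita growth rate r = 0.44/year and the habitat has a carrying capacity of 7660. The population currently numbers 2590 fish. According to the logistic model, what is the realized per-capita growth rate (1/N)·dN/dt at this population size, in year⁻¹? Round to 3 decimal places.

(1/N)·dN/dt = r(1 − N/K) = 0.44 × (1 − 2590/7660).
= 0.44 × 0.66188 = 0.29123.

0.291 per year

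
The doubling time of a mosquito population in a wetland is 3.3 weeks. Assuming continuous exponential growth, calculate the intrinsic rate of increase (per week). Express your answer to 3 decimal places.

0.210 per week

r = ln(2)/t_d = 0.6931/3.3 = 0.21004.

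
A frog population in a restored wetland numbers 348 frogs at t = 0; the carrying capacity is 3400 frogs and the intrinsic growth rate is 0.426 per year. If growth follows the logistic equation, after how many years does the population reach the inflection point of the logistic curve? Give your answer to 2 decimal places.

Logistic growth is fastest at N = K/2 = 1700.
A = (K − N₀)/N₀ = 8.7701. Set K/(1 + A·e^(−rt)) = K/2 → A·e^(−rt) = 1.
e^(−0.426t) = 1/8.7701 = 0.114024, so t = ln(8.7701)/0.426 = 2.1713/0.426 = 5.0971.

5.10 years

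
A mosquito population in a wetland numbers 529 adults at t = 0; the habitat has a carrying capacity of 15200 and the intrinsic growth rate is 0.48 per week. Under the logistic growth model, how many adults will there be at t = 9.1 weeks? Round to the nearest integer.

A = (K − N₀)/N₀ = (15200 − 529)/529 = 27.733.
N(t) = K/(1 + A·e^(−rt)) = 15200/(1 + 27.733×e^(−0.48×9.1)).
e^(−4.368) = 0.012677; denominator = 1 + 27.733×0.012677 = 1.3516.
N = 15200/1.3516 = 11246.2.

11246 adults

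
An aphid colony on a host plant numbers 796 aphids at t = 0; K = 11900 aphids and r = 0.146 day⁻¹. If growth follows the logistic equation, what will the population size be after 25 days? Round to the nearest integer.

A = (K − N₀)/N₀ = (11900 − 796)/796 = 13.95.
N(t) = K/(1 + A·e^(−rt)) = 11900/(1 + 13.95×e^(−0.146×25)).
e^(−3.65) = 0.025991; denominator = 1 + 13.95×0.025991 = 1.3626.
N = 11900/1.3626 = 8733.5.

8733 aphids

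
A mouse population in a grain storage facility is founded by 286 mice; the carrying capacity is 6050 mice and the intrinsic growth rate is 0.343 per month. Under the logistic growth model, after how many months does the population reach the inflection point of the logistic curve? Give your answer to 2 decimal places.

8.76 months

Logistic growth is fastest at N = K/2 = 3025.
A = (K − N₀)/N₀ = 20.154. Set K/(1 + A·e^(−rt)) = K/2 → A·e^(−rt) = 1.
e^(−0.343t) = 1/20.154 = 0.0496183, so t = ln(20.154)/0.343 = 3.0034/0.343 = 8.7563.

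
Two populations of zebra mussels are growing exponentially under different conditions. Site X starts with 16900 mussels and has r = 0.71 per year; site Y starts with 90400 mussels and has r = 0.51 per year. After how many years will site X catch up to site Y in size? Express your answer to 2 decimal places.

8.38 years

Set 16900·e^(0.71t) = 90400·e^(0.51t).
e^((0.71 − 0.51)t) = 90400/16900 → e^(0.2·t) = 5.3491.
0.2·t = ln(5.3491) = 1.6769, so t = 1.6769/0.2 = 8.3847.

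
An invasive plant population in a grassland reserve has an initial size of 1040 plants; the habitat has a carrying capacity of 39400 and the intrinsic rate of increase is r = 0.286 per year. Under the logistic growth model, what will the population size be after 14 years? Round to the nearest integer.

A = (K − N₀)/N₀ = (39400 − 1040)/1040 = 36.885.
N(t) = K/(1 + A·e^(−rt)) = 39400/(1 + 36.885×e^(−0.286×14)).
e^(−4.004) = 0.018243; denominator = 1 + 36.885×0.018243 = 1.6729.
N = 39400/1.6729 = 23552.4.

23552 plants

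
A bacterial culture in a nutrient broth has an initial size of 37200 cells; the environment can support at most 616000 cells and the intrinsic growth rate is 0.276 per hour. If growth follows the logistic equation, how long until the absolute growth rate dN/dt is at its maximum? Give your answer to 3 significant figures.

9.94 hours

Logistic growth is fastest at N = K/2 = 308000.
A = (K − N₀)/N₀ = 15.559. Set K/(1 + A·e^(−rt)) = K/2 → A·e^(−rt) = 1.
e^(−0.276t) = 1/15.559 = 0.0642709, so t = ln(15.559)/0.276 = 2.7446/0.276 = 9.9444.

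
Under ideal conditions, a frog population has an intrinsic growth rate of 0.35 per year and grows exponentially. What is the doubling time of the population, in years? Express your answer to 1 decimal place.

Doubling time t_d = ln(2)/r = 0.6931/0.35 = 1.9804.

2.0 years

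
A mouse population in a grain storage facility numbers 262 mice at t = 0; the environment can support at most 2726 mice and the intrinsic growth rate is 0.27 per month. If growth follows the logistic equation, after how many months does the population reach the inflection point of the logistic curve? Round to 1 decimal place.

Logistic growth is fastest at N = K/2 = 1363.
A = (K − N₀)/N₀ = 9.4046. Set K/(1 + A·e^(−rt)) = K/2 → A·e^(−rt) = 1.
e^(−0.27t) = 1/9.4046 = 0.106331, so t = ln(9.4046)/0.27 = 2.2412/0.27 = 8.3007.

8.3 months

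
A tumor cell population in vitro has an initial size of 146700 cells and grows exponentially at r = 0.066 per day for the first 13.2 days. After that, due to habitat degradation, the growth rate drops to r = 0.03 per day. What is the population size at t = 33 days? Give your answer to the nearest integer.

634978 cells

Phase 1: N(13.2) = 146700·e^(0.066×13.2) = 146700·e^0.8712 = 350580.
Phase 2 runs for 33 − 13.2 = 19.8 days at r = 0.03.
N(33) = 350580·e^(0.03×19.8) = 350580·e^0.594 = 634978.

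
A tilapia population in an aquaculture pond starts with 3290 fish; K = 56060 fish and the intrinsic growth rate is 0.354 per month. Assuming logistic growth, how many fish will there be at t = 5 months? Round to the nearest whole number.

A = (K − N₀)/N₀ = (56060 − 3290)/3290 = 16.04.
N(t) = K/(1 + A·e^(−rt)) = 56060/(1 + 16.04×e^(−0.354×5)).
e^(−1.77) = 0.17033; denominator = 1 + 16.04×0.17033 = 3.7321.
N = 56060/3.7321 = 15021.2.

15021 fish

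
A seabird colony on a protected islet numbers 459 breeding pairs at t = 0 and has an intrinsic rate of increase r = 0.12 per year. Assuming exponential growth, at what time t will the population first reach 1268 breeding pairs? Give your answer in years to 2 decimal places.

Set N₀·e^(rt) = 1268: e^(0.12·t) = 1268/459 = 2.7625.
0.12·t = ln(2.7625) = 1.0161, so t = 1.0161/0.12 = 8.4679.

8.47 years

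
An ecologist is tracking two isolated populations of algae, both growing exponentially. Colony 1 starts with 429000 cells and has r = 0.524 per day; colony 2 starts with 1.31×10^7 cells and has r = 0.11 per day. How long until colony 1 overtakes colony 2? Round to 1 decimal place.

8.3 days

Set 429000·e^(0.524t) = 1.31×10^7·e^(0.11t).
e^((0.524 − 0.11)t) = 1.31×10^7/429000 → e^(0.414·t) = 30.536.
0.414·t = ln(30.536) = 3.4189, so t = 3.4189/0.414 = 8.2582.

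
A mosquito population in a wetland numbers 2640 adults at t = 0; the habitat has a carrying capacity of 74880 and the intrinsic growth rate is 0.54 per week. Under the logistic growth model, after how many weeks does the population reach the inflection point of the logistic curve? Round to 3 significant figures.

Logistic growth is fastest at N = K/2 = 37440.
A = (K − N₀)/N₀ = 27.364. Set K/(1 + A·e^(−rt)) = K/2 → A·e^(−rt) = 1.
e^(−0.54t) = 1/27.364 = 0.0365449, so t = ln(27.364)/0.54 = 3.3092/0.54 = 6.1282.

6.13 weeks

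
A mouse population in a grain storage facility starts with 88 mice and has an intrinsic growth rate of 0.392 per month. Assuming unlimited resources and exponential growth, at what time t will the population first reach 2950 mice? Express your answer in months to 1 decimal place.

9.0 months

Set N₀·e^(rt) = 2950: e^(0.392·t) = 2950/88 = 33.523.
0.392·t = ln(33.523) = 3.5122, so t = 3.5122/0.392 = 8.9598.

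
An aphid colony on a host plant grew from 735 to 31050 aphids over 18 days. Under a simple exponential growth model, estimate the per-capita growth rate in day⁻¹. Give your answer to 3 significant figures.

0.208 per day

From N(t) = N₀·e^(rt): e^(r·18) = 31050/735 = 42.245.
r·18 = ln(42.245) = 3.7435, so r = 3.7435/18 = 0.20797.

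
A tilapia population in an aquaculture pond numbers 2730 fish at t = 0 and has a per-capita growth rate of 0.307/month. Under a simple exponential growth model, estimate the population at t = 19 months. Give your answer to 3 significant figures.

N(t) = N₀·e^(rt) = 2730 × e^(0.307×19) = 2730 × e^5.833.
e^5.833 ≈ 341.38, so N ≈ 2730 × 341.38 = 931971.

932000 fish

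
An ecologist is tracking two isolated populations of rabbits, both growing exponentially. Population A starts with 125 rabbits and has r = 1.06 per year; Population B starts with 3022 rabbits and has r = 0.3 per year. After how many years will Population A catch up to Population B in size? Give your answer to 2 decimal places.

4.19 years

Set 125·e^(1.06t) = 3022·e^(0.3t).
e^((1.06 − 0.3)t) = 3022/125 → e^(0.76·t) = 24.176.
0.76·t = ln(24.176) = 3.1854, so t = 3.1854/0.76 = 4.1913.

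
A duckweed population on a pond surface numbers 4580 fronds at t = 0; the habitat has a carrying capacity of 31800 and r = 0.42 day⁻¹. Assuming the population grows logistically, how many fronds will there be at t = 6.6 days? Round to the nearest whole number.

23183 fronds

A = (K − N₀)/N₀ = (31800 − 4580)/4580 = 5.9432.
N(t) = K/(1 + A·e^(−rt)) = 31800/(1 + 5.9432×e^(−0.42×6.6)).
e^(−2.772) = 0.062537; denominator = 1 + 5.9432×0.062537 = 1.3717.
N = 31800/1.3717 = 23183.4.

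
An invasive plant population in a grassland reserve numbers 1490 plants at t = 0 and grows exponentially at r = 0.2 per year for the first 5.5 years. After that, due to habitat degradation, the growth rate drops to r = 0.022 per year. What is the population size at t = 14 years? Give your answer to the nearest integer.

Phase 1: N(5.5) = 1490·e^(0.2×5.5) = 1490·e^1.1 = 4476.21.
Phase 2 runs for 14 − 5.5 = 8.5 years at r = 0.022.
N(14) = 4476.21·e^(0.022×8.5) = 4476.21·e^0.187 = 5396.64.

5397 plants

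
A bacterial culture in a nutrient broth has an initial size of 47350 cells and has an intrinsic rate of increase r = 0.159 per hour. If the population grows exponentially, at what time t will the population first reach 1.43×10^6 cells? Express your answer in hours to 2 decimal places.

21.43 hours

Set N₀·e^(rt) = 1.43×10^6: e^(0.159·t) = 1.43×10^6/47350 = 30.201.
0.159·t = ln(30.201) = 3.4079, so t = 3.4079/0.159 = 21.433.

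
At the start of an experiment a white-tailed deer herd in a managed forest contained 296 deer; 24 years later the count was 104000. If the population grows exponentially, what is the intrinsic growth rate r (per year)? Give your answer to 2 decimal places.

From N(t) = N₀·e^(rt): e^(r·24) = 104000/296 = 351.35.
r·24 = ln(351.35) = 5.8618, so r = 5.8618/24 = 0.24424.

0.24 per year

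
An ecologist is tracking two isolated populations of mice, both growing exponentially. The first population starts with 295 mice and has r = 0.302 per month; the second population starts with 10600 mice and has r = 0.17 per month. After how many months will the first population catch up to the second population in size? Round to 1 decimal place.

27.1 months

Set 295·e^(0.302t) = 10600·e^(0.17t).
e^((0.302 − 0.17)t) = 10600/295 → e^(0.132·t) = 35.932.
0.132·t = ln(35.932) = 3.5816, so t = 3.5816/0.132 = 27.134.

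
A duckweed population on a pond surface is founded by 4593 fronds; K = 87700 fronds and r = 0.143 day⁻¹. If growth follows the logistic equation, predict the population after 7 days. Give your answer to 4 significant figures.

A = (K − N₀)/N₀ = (87700 − 4593)/4593 = 18.094.
N(t) = K/(1 + A·e^(−rt)) = 87700/(1 + 18.094×e^(−0.143×7)).
e^(−1.001) = 0.36751; denominator = 1 + 18.094×0.36751 = 7.6499.
N = 87700/7.6499 = 11464.3.

11460 fronds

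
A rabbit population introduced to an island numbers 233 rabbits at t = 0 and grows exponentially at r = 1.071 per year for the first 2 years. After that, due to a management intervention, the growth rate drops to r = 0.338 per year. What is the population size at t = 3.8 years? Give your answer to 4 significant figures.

3646 rabbits

Phase 1: N(2) = 233·e^(1.071×2) = 233·e^2.142 = 1984.33.
Phase 2 runs for 3.8 − 2 = 1.8 years at r = 0.338.
N(3.8) = 1984.33·e^(0.338×1.8) = 1984.33·e^0.6084 = 3646.19.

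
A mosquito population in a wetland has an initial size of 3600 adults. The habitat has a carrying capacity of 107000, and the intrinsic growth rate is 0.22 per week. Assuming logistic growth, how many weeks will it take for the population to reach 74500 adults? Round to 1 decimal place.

A = (K − N₀)/N₀ = (107000 − 3600)/3600 = 28.722.
Solve 107000/(1 + 28.722·e^(−0.22t)) = 74500: 1 + 28.722·e^(−0.22t) = 1.4362, so e^(−0.22t) = 0.0151883.
−0.22·t = ln(0.0151883) = -4.1872, so t = 4.1872/0.22 = 19.033.

19.0 weeks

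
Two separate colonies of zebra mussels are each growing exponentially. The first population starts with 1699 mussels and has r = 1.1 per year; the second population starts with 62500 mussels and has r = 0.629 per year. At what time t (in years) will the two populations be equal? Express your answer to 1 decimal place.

Set 1699·e^(1.1t) = 62500·e^(0.629t).
e^((1.1 − 0.629)t) = 62500/1699 → e^(0.471·t) = 36.786.
0.471·t = ln(36.786) = 3.6051, so t = 3.6051/0.471 = 7.6542.

7.7 years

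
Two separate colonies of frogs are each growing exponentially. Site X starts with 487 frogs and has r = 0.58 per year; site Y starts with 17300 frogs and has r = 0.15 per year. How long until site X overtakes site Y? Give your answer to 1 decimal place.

8.3 years

Set 487·e^(0.58t) = 17300·e^(0.15t).
e^((0.58 − 0.15)t) = 17300/487 → e^(0.43·t) = 35.524.
0.43·t = ln(35.524) = 3.5702, so t = 3.5702/0.43 = 8.3028.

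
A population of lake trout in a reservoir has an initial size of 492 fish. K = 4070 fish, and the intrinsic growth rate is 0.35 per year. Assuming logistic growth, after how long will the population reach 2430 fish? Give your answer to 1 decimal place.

A = (K − N₀)/N₀ = (4070 − 492)/492 = 7.2724.
Solve 4070/(1 + 7.2724·e^(−0.35t)) = 2430: 1 + 7.2724·e^(−0.35t) = 1.6749, so e^(−0.35t) = 0.0928031.
−0.35·t = ln(0.0928031) = -2.3773, so t = 2.3773/0.35 = 6.7922.

6.8 years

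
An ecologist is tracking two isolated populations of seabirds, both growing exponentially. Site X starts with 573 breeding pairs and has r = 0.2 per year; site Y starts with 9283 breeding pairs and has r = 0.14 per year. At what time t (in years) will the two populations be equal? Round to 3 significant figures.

Set 573·e^(0.2t) = 9283·e^(0.14t).
e^((0.2 − 0.14)t) = 9283/573 → e^(0.06·t) = 16.201.
0.06·t = ln(16.201) = 2.7851, so t = 2.7851/0.06 = 46.418.

46.4 years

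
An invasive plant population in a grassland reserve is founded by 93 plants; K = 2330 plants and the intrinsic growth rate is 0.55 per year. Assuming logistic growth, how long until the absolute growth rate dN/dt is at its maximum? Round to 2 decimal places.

Logistic growth is fastest at N = K/2 = 1165.
A = (K − N₀)/N₀ = 24.054. Set K/(1 + A·e^(−rt)) = K/2 → A·e^(−rt) = 1.
e^(−0.55t) = 1/24.054 = 0.0415735, so t = ln(24.054)/0.55 = 3.1803/0.55 = 5.7823.

5.78 years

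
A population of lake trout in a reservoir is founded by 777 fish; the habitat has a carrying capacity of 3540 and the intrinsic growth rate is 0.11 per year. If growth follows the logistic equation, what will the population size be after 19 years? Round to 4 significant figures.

A = (K − N₀)/N₀ = (3540 − 777)/777 = 3.556.
N(t) = K/(1 + A·e^(−rt)) = 3540/(1 + 3.556×e^(−0.11×19)).
e^(−2.09) = 0.12369; denominator = 1 + 3.556×0.12369 = 1.4398.
N = 3540/1.4398 = 2458.62.

2459 fish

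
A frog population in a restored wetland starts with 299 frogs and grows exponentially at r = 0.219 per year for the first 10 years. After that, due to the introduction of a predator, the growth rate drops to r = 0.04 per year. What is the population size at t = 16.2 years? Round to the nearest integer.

Phase 1: N(10) = 299·e^(0.219×10) = 299·e^2.19 = 2671.63.
Phase 2 runs for 16.2 − 10 = 6.2 years at r = 0.04.
N(16.2) = 2671.63·e^(0.04×6.2) = 2671.63·e^0.248 = 3423.59.

3424 frogs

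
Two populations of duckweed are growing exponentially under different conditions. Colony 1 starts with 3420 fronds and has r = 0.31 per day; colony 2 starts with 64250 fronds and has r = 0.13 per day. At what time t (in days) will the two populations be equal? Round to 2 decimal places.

16.30 days

Set 3420·e^(0.31t) = 64250·e^(0.13t).
e^((0.31 − 0.13)t) = 64250/3420 → e^(0.18·t) = 18.787.
0.18·t = ln(18.787) = 2.9331, so t = 2.9331/0.18 = 16.295.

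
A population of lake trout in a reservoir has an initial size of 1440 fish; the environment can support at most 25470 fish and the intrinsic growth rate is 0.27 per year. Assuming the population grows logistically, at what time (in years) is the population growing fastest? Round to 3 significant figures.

Logistic growth is fastest at N = K/2 = 12735.
A = (K − N₀)/N₀ = 16.688. Set K/(1 + A·e^(−rt)) = K/2 → A·e^(−rt) = 1.
e^(−0.27t) = 1/16.688 = 0.0599251, so t = ln(16.688)/0.27 = 2.8147/0.27 = 10.425.

10.4 years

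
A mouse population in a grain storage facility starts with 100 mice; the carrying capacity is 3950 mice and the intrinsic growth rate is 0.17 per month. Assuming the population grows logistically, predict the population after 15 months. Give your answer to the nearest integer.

986 mice

A = (K − N₀)/N₀ = (3950 − 100)/100 = 38.5.
N(t) = K/(1 + A·e^(−rt)) = 3950/(1 + 38.5×e^(−0.17×15)).
e^(−2.55) = 0.078082; denominator = 1 + 38.5×0.078082 = 4.0061.
N = 3950/4.0061 = 985.985.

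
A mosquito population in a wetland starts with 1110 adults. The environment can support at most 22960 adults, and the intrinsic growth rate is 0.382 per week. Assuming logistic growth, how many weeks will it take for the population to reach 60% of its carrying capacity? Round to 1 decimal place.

8.9 weeks

A = (K − N₀)/N₀ = (22960 − 1110)/1110 = 19.685.
Solve 22960/(1 + 19.685·e^(−0.382t)) = 13776: 1 + 19.685·e^(−0.382t) = 1.6667, so e^(−0.382t) = 0.0338673.
−0.382·t = ln(0.0338673) = -3.3853, so t = 3.3853/0.382 = 8.8621.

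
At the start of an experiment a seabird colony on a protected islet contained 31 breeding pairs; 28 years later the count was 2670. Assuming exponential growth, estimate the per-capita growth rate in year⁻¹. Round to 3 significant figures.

0.159 per year

From N(t) = N₀·e^(rt): e^(r·28) = 2670/31 = 86.129.
r·28 = ln(86.129) = 4.4558, so r = 4.4558/28 = 0.15914.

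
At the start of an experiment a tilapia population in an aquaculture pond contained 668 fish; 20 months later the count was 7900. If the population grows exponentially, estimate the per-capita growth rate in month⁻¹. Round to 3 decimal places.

0.124 per month

From N(t) = N₀·e^(rt): e^(r·20) = 7900/668 = 11.826.
r·20 = ln(11.826) = 2.4703, so r = 2.4703/20 = 0.12352.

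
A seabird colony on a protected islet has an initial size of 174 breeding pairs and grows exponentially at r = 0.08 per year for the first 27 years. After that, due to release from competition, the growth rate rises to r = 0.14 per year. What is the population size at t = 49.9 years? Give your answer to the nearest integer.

Phase 1: N(27) = 174·e^(0.08×27) = 174·e^2.16 = 1508.78.
Phase 2 runs for 49.9 − 27 = 22.9 years at r = 0.14.
N(49.9) = 1508.78·e^(0.14×22.9) = 1508.78·e^3.206 = 37236.9.

37237 breeding pairs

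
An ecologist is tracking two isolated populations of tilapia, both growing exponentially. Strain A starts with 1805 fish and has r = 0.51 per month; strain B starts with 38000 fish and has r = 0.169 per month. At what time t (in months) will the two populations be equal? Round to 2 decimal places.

8.94 months

Set 1805·e^(0.51t) = 38000·e^(0.169t).
e^((0.51 − 0.169)t) = 38000/1805 → e^(0.341·t) = 21.053.
0.341·t = ln(21.053) = 3.047, so t = 3.047/0.341 = 8.9356.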